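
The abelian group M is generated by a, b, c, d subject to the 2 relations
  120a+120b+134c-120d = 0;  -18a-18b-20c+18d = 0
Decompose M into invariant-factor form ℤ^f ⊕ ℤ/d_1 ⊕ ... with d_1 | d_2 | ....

rank_ℚ(R)=2; free=4−2=2
SNF(R) diag = [2, 6] → torsion [2, 6]

Answer: M ≅ ℤ^2 ⊕ ℤ/2 ⊕ ℤ/6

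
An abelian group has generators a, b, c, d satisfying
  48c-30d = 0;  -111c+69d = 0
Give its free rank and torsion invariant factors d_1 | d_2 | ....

Answer: M ≅ ℤ^2 ⊕ ℤ/3 ⊕ ℤ/6

Derivation:
rank_ℚ(R)=2; free=4−2=2
SNF(R) diag = [3, 6] → torsion [3, 6]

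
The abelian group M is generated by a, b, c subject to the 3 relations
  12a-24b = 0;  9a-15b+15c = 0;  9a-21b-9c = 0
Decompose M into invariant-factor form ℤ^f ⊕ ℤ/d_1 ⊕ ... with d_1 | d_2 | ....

Answer: M ≅ ℤ/3 ⊕ ℤ/6 ⊕ ℤ/12

Derivation:
rank_ℚ(R)=3; free=3−3=0
SNF(R) diag = [3, 6, 12] → torsion [3, 6, 12]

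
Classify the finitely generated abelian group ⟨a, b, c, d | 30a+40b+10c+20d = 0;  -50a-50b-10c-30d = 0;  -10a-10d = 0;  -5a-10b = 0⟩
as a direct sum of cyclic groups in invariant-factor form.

Answer: M ≅ ℤ/5 ⊕ ℤ/10 ⊕ ℤ/10 ⊕ ℤ/10

Derivation:
rank_ℚ(R)=4; free=4−4=0
SNF(R) diag = [5, 10, 10, 10] → torsion [5, 10, 10, 10]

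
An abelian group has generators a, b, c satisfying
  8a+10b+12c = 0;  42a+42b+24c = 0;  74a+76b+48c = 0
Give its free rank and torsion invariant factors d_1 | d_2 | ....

Answer: M ≅ ℤ/2 ⊕ ℤ/6 ⊕ ℤ/12

Derivation:
rank_ℚ(R)=3; free=3−3=0
SNF(R) diag = [2, 6, 12] → torsion [2, 6, 12]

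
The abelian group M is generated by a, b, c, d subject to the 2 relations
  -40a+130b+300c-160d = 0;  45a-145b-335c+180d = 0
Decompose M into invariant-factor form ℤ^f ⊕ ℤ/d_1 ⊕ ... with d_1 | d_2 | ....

Answer: M ≅ ℤ^2 ⊕ ℤ/5 ⊕ ℤ/10

Derivation:
rank_ℚ(R)=2; free=4−2=2
SNF(R) diag = [5, 10] → torsion [5, 10]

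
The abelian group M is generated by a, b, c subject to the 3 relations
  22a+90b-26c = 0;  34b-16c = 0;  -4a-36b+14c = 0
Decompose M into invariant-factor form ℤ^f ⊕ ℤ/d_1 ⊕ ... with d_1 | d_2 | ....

Answer: M ≅ ℤ/2 ⊕ ℤ/2 ⊕ ℤ/6

Derivation:
rank_ℚ(R)=3; free=3−3=0
SNF(R) diag = [2, 2, 6] → torsion [2, 2, 6]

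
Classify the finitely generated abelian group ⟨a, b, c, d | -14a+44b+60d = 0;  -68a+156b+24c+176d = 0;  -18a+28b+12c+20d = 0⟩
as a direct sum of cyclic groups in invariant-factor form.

rank_ℚ(R)=3; free=4−3=1
SNF(R) diag = [2, 4, 12] → torsion [2, 4, 12]

Answer: M ≅ ℤ^1 ⊕ ℤ/2 ⊕ ℤ/4 ⊕ ℤ/12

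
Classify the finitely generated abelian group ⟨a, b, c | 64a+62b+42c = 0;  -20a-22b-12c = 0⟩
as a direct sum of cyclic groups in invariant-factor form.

Answer: M ≅ ℤ^1 ⊕ ℤ/2 ⊕ ℤ/6

Derivation:
rank_ℚ(R)=2; free=3−2=1
SNF(R) diag = [2, 6] → torsion [2, 6]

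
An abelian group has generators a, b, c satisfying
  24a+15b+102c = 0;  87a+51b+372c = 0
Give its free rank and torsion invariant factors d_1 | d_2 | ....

Answer: M ≅ ℤ^1 ⊕ ℤ/3 ⊕ ℤ/9

Derivation:
rank_ℚ(R)=2; free=3−2=1
SNF(R) diag = [3, 9] → torsion [3, 9]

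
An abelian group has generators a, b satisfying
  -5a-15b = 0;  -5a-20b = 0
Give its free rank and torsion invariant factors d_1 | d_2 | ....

Answer: M ≅ ℤ/5 ⊕ ℤ/5

Derivation:
rank_ℚ(R)=2; free=2−2=0
SNF(R) diag = [5, 5] → torsion [5, 5]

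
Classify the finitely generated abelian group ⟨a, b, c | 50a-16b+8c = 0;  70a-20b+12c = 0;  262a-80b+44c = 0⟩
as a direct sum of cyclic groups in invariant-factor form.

Answer: M ≅ ℤ/2 ⊕ ℤ/4 ⊕ ℤ/12

Derivation:
rank_ℚ(R)=3; free=3−3=0
SNF(R) diag = [2, 4, 12] → torsion [2, 4, 12]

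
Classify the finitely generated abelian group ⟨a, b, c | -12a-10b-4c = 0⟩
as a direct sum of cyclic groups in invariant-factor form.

rank_ℚ(R)=1; free=3−1=2
SNF(R) diag = [2] → torsion [2]

Answer: M ≅ ℤ^2 ⊕ ℤ/2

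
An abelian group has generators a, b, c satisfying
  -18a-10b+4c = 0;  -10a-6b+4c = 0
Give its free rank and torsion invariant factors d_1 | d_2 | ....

Answer: M ≅ ℤ^1 ⊕ ℤ/2 ⊕ ℤ/4

Derivation:
rank_ℚ(R)=2; free=3−2=1
SNF(R) diag = [2, 4] → torsion [2, 4]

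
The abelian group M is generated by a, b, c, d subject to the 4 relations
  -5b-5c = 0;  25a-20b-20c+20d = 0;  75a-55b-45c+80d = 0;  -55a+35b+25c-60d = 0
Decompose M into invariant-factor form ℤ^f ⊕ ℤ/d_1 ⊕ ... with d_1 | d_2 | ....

rank_ℚ(R)=4; free=4−4=0
SNF(R) diag = [5, 5, 10, 20] → torsion [5, 5, 10, 20]

Answer: M ≅ ℤ/5 ⊕ ℤ/5 ⊕ ℤ/10 ⊕ ℤ/20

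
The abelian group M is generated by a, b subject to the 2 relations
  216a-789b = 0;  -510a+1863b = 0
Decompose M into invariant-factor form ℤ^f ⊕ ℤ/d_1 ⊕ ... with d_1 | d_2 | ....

rank_ℚ(R)=2; free=2−2=0
SNF(R) diag = [3, 6] → torsion [3, 6]

Answer: M ≅ ℤ/3 ⊕ ℤ/6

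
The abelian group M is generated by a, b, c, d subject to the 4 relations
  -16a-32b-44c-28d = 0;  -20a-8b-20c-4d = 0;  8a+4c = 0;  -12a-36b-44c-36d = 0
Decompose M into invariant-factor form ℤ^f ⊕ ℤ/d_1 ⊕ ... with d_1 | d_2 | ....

rank_ℚ(R)=4; free=4−4=0
SNF(R) diag = [4, 4, 4, 12] → torsion [4, 4, 4, 12]

Answer: M ≅ ℤ/4 ⊕ ℤ/4 ⊕ ℤ/4 ⊕ ℤ/12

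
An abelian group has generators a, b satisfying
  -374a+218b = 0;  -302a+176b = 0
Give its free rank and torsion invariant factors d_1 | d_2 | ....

Answer: M ≅ ℤ/2 ⊕ ℤ/6

Derivation:
rank_ℚ(R)=2; free=2−2=0
SNF(R) diag = [2, 6] → torsion [2, 6]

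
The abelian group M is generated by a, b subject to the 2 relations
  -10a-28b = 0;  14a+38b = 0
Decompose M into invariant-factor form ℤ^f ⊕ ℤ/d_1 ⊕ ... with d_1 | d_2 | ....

Answer: M ≅ ℤ/2 ⊕ ℤ/6

Derivation:
rank_ℚ(R)=2; free=2−2=0
SNF(R) diag = [2, 6] → torsion [2, 6]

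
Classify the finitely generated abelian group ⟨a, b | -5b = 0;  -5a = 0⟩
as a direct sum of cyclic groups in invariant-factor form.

rank_ℚ(R)=2; free=2−2=0
SNF(R) diag = [5, 5] → torsion [5, 5]

Answer: M ≅ ℤ/5 ⊕ ℤ/5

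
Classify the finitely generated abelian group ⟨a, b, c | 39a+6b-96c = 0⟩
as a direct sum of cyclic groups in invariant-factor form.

Answer: M ≅ ℤ^2 ⊕ ℤ/3

Derivation:
rank_ℚ(R)=1; free=3−1=2
SNF(R) diag = [3] → torsion [3]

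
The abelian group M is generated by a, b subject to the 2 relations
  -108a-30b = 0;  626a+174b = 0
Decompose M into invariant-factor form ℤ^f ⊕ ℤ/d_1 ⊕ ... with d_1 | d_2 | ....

rank_ℚ(R)=2; free=2−2=0
SNF(R) diag = [2, 6] → torsion [2, 6]

Answer: M ≅ ℤ/2 ⊕ ℤ/6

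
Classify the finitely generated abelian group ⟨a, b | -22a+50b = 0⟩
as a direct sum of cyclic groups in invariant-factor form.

rank_ℚ(R)=1; free=2−1=1
SNF(R) diag = [2] → torsion [2]

Answer: M ≅ ℤ^1 ⊕ ℤ/2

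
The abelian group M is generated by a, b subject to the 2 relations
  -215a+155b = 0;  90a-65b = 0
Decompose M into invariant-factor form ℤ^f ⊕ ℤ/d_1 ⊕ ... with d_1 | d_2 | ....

rank_ℚ(R)=2; free=2−2=0
SNF(R) diag = [5, 5] → torsion [5, 5]

Answer: M ≅ ℤ/5 ⊕ ℤ/5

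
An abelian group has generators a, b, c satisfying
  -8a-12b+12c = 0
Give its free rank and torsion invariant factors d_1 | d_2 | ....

rank_ℚ(R)=1; free=3−1=2
SNF(R) diag = [4] → torsion [4]

Answer: M ≅ ℤ^2 ⊕ ℤ/4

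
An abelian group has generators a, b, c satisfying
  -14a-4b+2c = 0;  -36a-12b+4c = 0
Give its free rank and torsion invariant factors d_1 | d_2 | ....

Answer: M ≅ ℤ^1 ⊕ ℤ/2 ⊕ ℤ/4

Derivation:
rank_ℚ(R)=2; free=3−2=1
SNF(R) diag = [2, 4] → torsion [2, 4]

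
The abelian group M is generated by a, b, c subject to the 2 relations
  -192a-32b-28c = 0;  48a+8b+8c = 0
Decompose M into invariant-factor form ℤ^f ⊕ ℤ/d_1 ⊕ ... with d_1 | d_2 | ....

rank_ℚ(R)=2; free=3−2=1
SNF(R) diag = [4, 8] → torsion [4, 8]

Answer: M ≅ ℤ^1 ⊕ ℤ/4 ⊕ ℤ/8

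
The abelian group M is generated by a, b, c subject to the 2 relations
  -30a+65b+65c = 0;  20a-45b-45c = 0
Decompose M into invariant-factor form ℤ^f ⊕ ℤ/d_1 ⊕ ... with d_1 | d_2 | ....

rank_ℚ(R)=2; free=3−2=1
SNF(R) diag = [5, 10] → torsion [5, 10]

Answer: M ≅ ℤ^1 ⊕ ℤ/5 ⊕ ℤ/10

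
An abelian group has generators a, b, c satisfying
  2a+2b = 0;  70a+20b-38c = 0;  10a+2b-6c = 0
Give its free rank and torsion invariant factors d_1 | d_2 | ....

Answer: M ≅ ℤ/2 ⊕ ℤ/2 ⊕ ℤ/2

Derivation:
rank_ℚ(R)=3; free=3−3=0
SNF(R) diag = [2, 2, 2] → torsion [2, 2, 2]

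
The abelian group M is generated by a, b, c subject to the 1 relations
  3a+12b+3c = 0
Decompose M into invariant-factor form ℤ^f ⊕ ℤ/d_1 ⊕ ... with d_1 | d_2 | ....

rank_ℚ(R)=1; free=3−1=2
SNF(R) diag = [3] → torsion [3]

Answer: M ≅ ℤ^2 ⊕ ℤ/3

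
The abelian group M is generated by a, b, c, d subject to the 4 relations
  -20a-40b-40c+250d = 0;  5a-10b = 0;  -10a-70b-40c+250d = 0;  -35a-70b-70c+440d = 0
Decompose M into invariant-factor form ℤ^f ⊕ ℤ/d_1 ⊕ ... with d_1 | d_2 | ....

rank_ℚ(R)=4; free=4−4=0
SNF(R) diag = [5, 10, 10, 10] → torsion [5, 10, 10, 10]

Answer: M ≅ ℤ/5 ⊕ ℤ/10 ⊕ ℤ/10 ⊕ ℤ/10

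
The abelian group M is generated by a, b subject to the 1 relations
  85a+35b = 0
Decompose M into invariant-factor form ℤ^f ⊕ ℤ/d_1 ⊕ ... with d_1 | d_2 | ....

rank_ℚ(R)=1; free=2−1=1
SNF(R) diag = [5] → torsion [5]

Answer: M ≅ ℤ^1 ⊕ ℤ/5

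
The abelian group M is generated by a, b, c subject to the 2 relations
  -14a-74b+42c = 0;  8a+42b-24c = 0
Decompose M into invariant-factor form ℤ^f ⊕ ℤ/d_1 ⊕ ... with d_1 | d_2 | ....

Answer: M ≅ ℤ^1 ⊕ ℤ/2 ⊕ ℤ/2

Derivation:
rank_ℚ(R)=2; free=3−2=1
SNF(R) diag = [2, 2] → torsion [2, 2]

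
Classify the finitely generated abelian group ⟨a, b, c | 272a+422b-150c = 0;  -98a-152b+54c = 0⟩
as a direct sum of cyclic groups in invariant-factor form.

rank_ℚ(R)=2; free=3−2=1
SNF(R) diag = [2, 6] → torsion [2, 6]

Answer: M ≅ ℤ^1 ⊕ ℤ/2 ⊕ ℤ/6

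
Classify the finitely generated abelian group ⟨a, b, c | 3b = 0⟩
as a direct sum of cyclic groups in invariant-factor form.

rank_ℚ(R)=1; free=3−1=2
SNF(R) diag = [3] → torsion [3]

Answer: M ≅ ℤ^2 ⊕ ℤ/3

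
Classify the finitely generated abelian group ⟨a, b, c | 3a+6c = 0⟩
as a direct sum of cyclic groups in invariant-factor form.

Answer: M ≅ ℤ^2 ⊕ ℤ/3

Derivation:
rank_ℚ(R)=1; free=3−1=2
SNF(R) diag = [3] → torsion [3]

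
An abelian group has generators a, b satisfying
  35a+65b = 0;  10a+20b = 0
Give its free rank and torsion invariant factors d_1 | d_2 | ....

Answer: M ≅ ℤ/5 ⊕ ℤ/10

Derivation:
rank_ℚ(R)=2; free=2−2=0
SNF(R) diag = [5, 10] → torsion [5, 10]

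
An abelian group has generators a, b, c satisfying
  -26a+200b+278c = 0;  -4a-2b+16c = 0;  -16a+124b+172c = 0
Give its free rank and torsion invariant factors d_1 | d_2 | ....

Answer: M ≅ ℤ/2 ⊕ ℤ/6 ⊕ ℤ/12

Derivation:
rank_ℚ(R)=3; free=3−3=0
SNF(R) diag = [2, 6, 12] → torsion [2, 6, 12]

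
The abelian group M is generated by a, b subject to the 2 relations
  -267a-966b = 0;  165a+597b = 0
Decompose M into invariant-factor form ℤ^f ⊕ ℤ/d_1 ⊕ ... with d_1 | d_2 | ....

Answer: M ≅ ℤ/3 ⊕ ℤ/3

Derivation:
rank_ℚ(R)=2; free=2−2=0
SNF(R) diag = [3, 3] → torsion [3, 3]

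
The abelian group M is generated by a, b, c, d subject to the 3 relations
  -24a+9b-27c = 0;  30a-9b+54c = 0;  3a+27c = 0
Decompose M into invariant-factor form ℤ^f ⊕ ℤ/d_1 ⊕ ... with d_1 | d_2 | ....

Answer: M ≅ ℤ^1 ⊕ ℤ/3 ⊕ ℤ/9 ⊕ ℤ/27

Derivation:
rank_ℚ(R)=3; free=4−3=1
SNF(R) diag = [3, 9, 27] → torsion [3, 9, 27]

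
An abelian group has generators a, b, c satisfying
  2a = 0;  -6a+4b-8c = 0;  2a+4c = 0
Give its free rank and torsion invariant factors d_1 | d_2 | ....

rank_ℚ(R)=3; free=3−3=0
SNF(R) diag = [2, 4, 4] → torsion [2, 4, 4]

Answer: M ≅ ℤ/2 ⊕ ℤ/4 ⊕ ℤ/4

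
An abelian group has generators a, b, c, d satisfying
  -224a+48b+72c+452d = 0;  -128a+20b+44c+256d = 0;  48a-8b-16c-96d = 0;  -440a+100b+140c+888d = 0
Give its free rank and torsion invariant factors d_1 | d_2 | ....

rank_ℚ(R)=4; free=4−4=0
SNF(R) diag = [4, 4, 8, 8] → torsion [4, 4, 8, 8]

Answer: M ≅ ℤ/4 ⊕ ℤ/4 ⊕ ℤ/8 ⊕ ℤ/8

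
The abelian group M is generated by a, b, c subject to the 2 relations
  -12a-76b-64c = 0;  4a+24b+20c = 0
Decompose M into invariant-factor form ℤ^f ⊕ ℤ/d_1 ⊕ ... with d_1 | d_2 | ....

Answer: M ≅ ℤ^1 ⊕ ℤ/4 ⊕ ℤ/4

Derivation:
rank_ℚ(R)=2; free=3−2=1
SNF(R) diag = [4, 4] → torsion [4, 4]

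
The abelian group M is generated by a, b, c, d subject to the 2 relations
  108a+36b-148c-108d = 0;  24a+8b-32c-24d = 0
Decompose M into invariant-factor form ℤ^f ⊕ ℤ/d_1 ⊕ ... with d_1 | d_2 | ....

rank_ℚ(R)=2; free=4−2=2
SNF(R) diag = [4, 8] → torsion [4, 8]

Answer: M ≅ ℤ^2 ⊕ ℤ/4 ⊕ ℤ/8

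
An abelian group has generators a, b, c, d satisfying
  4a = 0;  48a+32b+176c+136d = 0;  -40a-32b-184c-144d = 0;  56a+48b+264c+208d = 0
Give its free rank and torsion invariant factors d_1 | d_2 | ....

rank_ℚ(R)=4; free=4−4=0
SNF(R) diag = [4, 8, 8, 16] → torsion [4, 8, 8, 16]

Answer: M ≅ ℤ/4 ⊕ ℤ/8 ⊕ ℤ/8 ⊕ ℤ/16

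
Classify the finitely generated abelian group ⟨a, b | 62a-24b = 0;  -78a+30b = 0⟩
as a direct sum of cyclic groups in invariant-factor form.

rank_ℚ(R)=2; free=2−2=0
SNF(R) diag = [2, 6] → torsion [2, 6]

Answer: M ≅ ℤ/2 ⊕ ℤ/6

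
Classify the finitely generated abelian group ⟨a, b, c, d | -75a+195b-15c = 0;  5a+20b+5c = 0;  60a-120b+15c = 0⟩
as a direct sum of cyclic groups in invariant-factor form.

rank_ℚ(R)=3; free=4−3=1
SNF(R) diag = [5, 15, 45] → torsion [5, 15, 45]

Answer: M ≅ ℤ^1 ⊕ ℤ/5 ⊕ ℤ/15 ⊕ ℤ/45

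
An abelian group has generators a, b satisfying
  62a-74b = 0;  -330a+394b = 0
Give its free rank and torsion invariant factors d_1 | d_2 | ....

rank_ℚ(R)=2; free=2−2=0
SNF(R) diag = [2, 4] → torsion [2, 4]

Answer: M ≅ ℤ/2 ⊕ ℤ/4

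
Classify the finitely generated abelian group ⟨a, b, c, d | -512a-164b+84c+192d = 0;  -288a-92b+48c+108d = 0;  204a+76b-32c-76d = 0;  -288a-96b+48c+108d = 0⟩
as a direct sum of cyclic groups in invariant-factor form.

rank_ℚ(R)=4; free=4−4=0
SNF(R) diag = [4, 4, 4, 12] → torsion [4, 4, 4, 12]

Answer: M ≅ ℤ/4 ⊕ ℤ/4 ⊕ ℤ/4 ⊕ ℤ/12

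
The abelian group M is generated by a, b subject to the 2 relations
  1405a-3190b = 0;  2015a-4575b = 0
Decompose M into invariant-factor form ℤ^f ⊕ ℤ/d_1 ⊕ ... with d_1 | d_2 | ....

Answer: M ≅ ℤ/5 ⊕ ℤ/5

Derivation:
rank_ℚ(R)=2; free=2−2=0
SNF(R) diag = [5, 5] → torsion [5, 5]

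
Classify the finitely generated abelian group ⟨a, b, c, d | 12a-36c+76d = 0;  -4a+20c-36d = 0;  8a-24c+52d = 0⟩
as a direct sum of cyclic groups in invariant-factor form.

rank_ℚ(R)=3; free=4−3=1
SNF(R) diag = [4, 4, 8] → torsion [4, 4, 8]

Answer: M ≅ ℤ^1 ⊕ ℤ/4 ⊕ ℤ/4 ⊕ ℤ/8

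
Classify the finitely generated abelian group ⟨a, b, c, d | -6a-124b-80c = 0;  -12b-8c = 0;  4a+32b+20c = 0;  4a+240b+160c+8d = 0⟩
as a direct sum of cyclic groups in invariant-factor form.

rank_ℚ(R)=4; free=4−4=0
SNF(R) diag = [2, 4, 4, 8] → torsion [2, 4, 4, 8]

Answer: M ≅ ℤ/2 ⊕ ℤ/4 ⊕ ℤ/4 ⊕ ℤ/8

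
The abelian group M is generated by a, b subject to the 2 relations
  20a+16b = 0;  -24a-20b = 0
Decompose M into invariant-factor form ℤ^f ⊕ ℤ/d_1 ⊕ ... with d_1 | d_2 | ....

rank_ℚ(R)=2; free=2−2=0
SNF(R) diag = [4, 4] → torsion [4, 4]

Answer: M ≅ ℤ/4 ⊕ ℤ/4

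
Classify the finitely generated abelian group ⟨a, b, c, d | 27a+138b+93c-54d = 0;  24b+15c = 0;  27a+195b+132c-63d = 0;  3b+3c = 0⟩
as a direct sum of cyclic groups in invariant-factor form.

rank_ℚ(R)=4; free=4−4=0
SNF(R) diag = [3, 9, 9, 27] → torsion [3, 9, 9, 27]

Answer: M ≅ ℤ/3 ⊕ ℤ/9 ⊕ ℤ/9 ⊕ ℤ/27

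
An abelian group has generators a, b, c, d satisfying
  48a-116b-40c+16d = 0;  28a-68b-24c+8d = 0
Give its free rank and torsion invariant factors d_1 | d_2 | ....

Answer: M ≅ ℤ^2 ⊕ ℤ/4 ⊕ ℤ/4

Derivation:
rank_ℚ(R)=2; free=4−2=2
SNF(R) diag = [4, 4] → torsion [4, 4]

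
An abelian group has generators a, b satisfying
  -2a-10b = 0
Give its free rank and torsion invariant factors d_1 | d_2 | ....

Answer: M ≅ ℤ^1 ⊕ ℤ/2

Derivation:
rank_ℚ(R)=1; free=2−1=1
SNF(R) diag = [2] → torsion [2]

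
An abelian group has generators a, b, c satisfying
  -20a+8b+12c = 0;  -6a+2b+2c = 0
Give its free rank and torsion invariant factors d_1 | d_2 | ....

Answer: M ≅ ℤ^1 ⊕ ℤ/2 ⊕ ℤ/4

Derivation:
rank_ℚ(R)=2; free=3−2=1
SNF(R) diag = [2, 4] → torsion [2, 4]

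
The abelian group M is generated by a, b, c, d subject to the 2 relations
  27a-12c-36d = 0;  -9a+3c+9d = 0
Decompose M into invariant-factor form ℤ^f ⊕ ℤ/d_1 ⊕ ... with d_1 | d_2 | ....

rank_ℚ(R)=2; free=4−2=2
SNF(R) diag = [3, 9] → torsion [3, 9]

Answer: M ≅ ℤ^2 ⊕ ℤ/3 ⊕ ℤ/9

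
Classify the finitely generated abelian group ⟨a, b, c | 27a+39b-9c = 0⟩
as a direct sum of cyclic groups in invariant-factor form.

Answer: M ≅ ℤ^2 ⊕ ℤ/3

Derivation:
rank_ℚ(R)=1; free=3−1=2
SNF(R) diag = [3] → torsion [3]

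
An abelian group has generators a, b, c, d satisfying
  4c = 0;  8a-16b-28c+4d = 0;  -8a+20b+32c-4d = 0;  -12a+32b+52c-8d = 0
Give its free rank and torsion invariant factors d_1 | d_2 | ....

rank_ℚ(R)=4; free=4−4=0
SNF(R) diag = [4, 4, 4, 4] → torsion [4, 4, 4, 4]

Answer: M ≅ ℤ/4 ⊕ ℤ/4 ⊕ ℤ/4 ⊕ ℤ/4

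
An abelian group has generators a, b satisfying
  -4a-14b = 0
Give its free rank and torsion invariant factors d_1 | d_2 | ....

rank_ℚ(R)=1; free=2−1=1
SNF(R) diag = [2] → torsion [2]

Answer: M ≅ ℤ^1 ⊕ ℤ/2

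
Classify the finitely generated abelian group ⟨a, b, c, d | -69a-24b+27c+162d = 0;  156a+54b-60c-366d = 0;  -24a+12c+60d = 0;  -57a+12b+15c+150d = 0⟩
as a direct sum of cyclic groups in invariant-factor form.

Answer: M ≅ ℤ/3 ⊕ ℤ/6 ⊕ ℤ/12 ⊕ ℤ/24

Derivation:
rank_ℚ(R)=4; free=4−4=0
SNF(R) diag = [3, 6, 12, 24] → torsion [3, 6, 12, 24]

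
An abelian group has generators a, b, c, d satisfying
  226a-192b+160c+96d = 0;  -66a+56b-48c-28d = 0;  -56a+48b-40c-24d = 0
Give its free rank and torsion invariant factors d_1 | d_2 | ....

Answer: M ≅ ℤ^1 ⊕ ℤ/2 ⊕ ℤ/4 ⊕ ℤ/8

Derivation:
rank_ℚ(R)=3; free=4−3=1
SNF(R) diag = [2, 4, 8] → torsion [2, 4, 8]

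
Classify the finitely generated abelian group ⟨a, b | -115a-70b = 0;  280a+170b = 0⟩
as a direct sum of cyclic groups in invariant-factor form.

Answer: M ≅ ℤ/5 ⊕ ℤ/10

Derivation:
rank_ℚ(R)=2; free=2−2=0
SNF(R) diag = [5, 10] → torsion [5, 10]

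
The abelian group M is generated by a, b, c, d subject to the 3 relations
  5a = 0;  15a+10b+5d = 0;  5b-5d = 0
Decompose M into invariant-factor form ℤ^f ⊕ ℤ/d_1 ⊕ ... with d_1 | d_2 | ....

Answer: M ≅ ℤ^1 ⊕ ℤ/5 ⊕ ℤ/5 ⊕ ℤ/15

Derivation:
rank_ℚ(R)=3; free=4−3=1
SNF(R) diag = [5, 5, 15] → torsion [5, 5, 15]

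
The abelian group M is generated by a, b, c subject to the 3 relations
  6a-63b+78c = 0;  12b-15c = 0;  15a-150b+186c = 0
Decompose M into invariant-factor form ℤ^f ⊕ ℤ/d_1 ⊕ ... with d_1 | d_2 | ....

Answer: M ≅ ℤ/3 ⊕ ℤ/3 ⊕ ℤ/3

Derivation:
rank_ℚ(R)=3; free=3−3=0
SNF(R) diag = [3, 3, 3] → torsion [3, 3, 3]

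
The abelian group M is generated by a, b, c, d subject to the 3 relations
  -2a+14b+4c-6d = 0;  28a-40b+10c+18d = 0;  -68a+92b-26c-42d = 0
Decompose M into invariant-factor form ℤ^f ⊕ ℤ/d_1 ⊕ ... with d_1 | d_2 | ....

rank_ℚ(R)=3; free=4−3=1
SNF(R) diag = [2, 6, 12] → torsion [2, 6, 12]

Answer: M ≅ ℤ^1 ⊕ ℤ/2 ⊕ ℤ/6 ⊕ ℤ/12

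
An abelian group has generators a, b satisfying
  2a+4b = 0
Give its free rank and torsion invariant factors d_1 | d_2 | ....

Answer: M ≅ ℤ^1 ⊕ ℤ/2

Derivation:
rank_ℚ(R)=1; free=2−1=1
SNF(R) diag = [2] → torsion [2]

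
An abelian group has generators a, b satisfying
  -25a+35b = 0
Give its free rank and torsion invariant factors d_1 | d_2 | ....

Answer: M ≅ ℤ^1 ⊕ ℤ/5

Derivation:
rank_ℚ(R)=1; free=2−1=1
SNF(R) diag = [5] → torsion [5]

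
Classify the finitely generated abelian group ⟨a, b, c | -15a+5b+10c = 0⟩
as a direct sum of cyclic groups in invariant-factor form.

Answer: M ≅ ℤ^2 ⊕ ℤ/5

Derivation:
rank_ℚ(R)=1; free=3−1=2
SNF(R) diag = [5] → torsion [5]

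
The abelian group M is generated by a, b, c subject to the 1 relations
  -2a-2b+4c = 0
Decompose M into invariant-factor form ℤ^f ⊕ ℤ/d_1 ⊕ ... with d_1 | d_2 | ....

rank_ℚ(R)=1; free=3−1=2
SNF(R) diag = [2] → torsion [2]

Answer: M ≅ ℤ^2 ⊕ ℤ/2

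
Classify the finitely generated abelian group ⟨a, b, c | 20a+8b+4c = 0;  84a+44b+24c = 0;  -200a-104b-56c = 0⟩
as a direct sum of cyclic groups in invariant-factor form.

rank_ℚ(R)=3; free=3−3=0
SNF(R) diag = [4, 4, 8] → torsion [4, 4, 8]

Answer: M ≅ ℤ/4 ⊕ ℤ/4 ⊕ ℤ/8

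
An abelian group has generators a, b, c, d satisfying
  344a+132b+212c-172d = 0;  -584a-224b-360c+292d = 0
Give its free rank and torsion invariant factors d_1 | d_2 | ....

Answer: M ≅ ℤ^2 ⊕ ℤ/4 ⊕ ℤ/4

Derivation:
rank_ℚ(R)=2; free=4−2=2
SNF(R) diag = [4, 4] → torsion [4, 4]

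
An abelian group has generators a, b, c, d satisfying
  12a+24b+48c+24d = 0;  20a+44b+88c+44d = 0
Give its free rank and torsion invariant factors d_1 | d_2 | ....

Answer: M ≅ ℤ^2 ⊕ ℤ/4 ⊕ ℤ/12

Derivation:
rank_ℚ(R)=2; free=4−2=2
SNF(R) diag = [4, 12] → torsion [4, 12]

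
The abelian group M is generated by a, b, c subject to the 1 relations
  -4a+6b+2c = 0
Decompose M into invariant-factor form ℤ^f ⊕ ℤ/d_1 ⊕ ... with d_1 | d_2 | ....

Answer: M ≅ ℤ^2 ⊕ ℤ/2

Derivation:
rank_ℚ(R)=1; free=3−1=2
SNF(R) diag = [2] → torsion [2]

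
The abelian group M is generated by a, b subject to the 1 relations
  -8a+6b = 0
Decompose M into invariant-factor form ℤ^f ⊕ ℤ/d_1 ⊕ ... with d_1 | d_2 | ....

Answer: M ≅ ℤ^1 ⊕ ℤ/2

Derivation:
rank_ℚ(R)=1; free=2−1=1
SNF(R) diag = [2] → torsion [2]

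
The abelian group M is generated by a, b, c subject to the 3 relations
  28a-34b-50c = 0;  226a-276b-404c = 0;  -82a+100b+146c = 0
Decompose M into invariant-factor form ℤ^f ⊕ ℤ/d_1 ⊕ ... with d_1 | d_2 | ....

Answer: M ≅ ℤ/2 ⊕ ℤ/2 ⊕ ℤ/6

Derivation:
rank_ℚ(R)=3; free=3−3=0
SNF(R) diag = [2, 2, 6] → torsion [2, 2, 6]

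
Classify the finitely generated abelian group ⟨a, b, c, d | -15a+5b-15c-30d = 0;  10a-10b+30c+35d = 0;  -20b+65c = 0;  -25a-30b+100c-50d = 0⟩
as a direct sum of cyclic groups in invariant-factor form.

rank_ℚ(R)=4; free=4−4=0
SNF(R) diag = [5, 5, 5, 15] → torsion [5, 5, 5, 15]

Answer: M ≅ ℤ/5 ⊕ ℤ/5 ⊕ ℤ/5 ⊕ ℤ/15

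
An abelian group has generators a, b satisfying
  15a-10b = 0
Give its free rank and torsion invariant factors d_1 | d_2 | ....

Answer: M ≅ ℤ^1 ⊕ ℤ/5

Derivation:
rank_ℚ(R)=1; free=2−1=1
SNF(R) diag = [5] → torsion [5]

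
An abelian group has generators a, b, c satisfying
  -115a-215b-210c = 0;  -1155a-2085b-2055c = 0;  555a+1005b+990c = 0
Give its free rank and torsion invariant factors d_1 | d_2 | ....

Answer: M ≅ ℤ/5 ⊕ ℤ/15 ⊕ ℤ/30

Derivation:
rank_ℚ(R)=3; free=3−3=0
SNF(R) diag = [5, 15, 30] → torsion [5, 15, 30]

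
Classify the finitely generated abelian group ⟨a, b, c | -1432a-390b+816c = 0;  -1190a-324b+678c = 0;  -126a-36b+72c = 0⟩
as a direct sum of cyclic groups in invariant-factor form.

rank_ℚ(R)=3; free=3−3=0
SNF(R) diag = [2, 6, 18] → torsion [2, 6, 18]

Answer: M ≅ ℤ/2 ⊕ ℤ/6 ⊕ ℤ/18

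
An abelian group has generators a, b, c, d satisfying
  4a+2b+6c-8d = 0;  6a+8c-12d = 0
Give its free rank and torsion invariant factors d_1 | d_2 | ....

Answer: M ≅ ℤ^2 ⊕ ℤ/2 ⊕ ℤ/2

Derivation:
rank_ℚ(R)=2; free=4−2=2
SNF(R) diag = [2, 2] → torsion [2, 2]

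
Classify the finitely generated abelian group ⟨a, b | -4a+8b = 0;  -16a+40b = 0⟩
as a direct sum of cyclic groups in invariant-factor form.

Answer: M ≅ ℤ/4 ⊕ ℤ/8

Derivation:
rank_ℚ(R)=2; free=2−2=0
SNF(R) diag = [4, 8] → torsion [4, 8]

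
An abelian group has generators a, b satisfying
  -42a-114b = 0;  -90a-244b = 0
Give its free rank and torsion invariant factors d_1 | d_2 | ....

rank_ℚ(R)=2; free=2−2=0
SNF(R) diag = [2, 6] → torsion [2, 6]

Answer: M ≅ ℤ/2 ⊕ ℤ/6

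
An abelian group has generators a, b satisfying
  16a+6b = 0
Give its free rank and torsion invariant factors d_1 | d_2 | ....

Answer: M ≅ ℤ^1 ⊕ ℤ/2

Derivation:
rank_ℚ(R)=1; free=2−1=1
SNF(R) diag = [2] → torsion [2]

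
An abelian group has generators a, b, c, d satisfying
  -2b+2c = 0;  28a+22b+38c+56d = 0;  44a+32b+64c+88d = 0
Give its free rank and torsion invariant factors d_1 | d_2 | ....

Answer: M ≅ ℤ^1 ⊕ ℤ/2 ⊕ ℤ/4 ⊕ ℤ/12

Derivation:
rank_ℚ(R)=3; free=4−3=1
SNF(R) diag = [2, 4, 12] → torsion [2, 4, 12]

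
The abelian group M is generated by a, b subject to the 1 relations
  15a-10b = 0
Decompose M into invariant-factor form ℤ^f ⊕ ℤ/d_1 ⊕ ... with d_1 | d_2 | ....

Answer: M ≅ ℤ^1 ⊕ ℤ/5

Derivation:
rank_ℚ(R)=1; free=2−1=1
SNF(R) diag = [5] → torsion [5]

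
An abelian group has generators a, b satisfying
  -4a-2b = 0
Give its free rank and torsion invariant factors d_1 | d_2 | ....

rank_ℚ(R)=1; free=2−1=1
SNF(R) diag = [2] → torsion [2]

Answer: M ≅ ℤ^1 ⊕ ℤ/2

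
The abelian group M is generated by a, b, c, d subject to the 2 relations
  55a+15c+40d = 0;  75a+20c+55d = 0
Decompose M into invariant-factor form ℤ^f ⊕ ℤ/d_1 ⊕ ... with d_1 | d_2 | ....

Answer: M ≅ ℤ^2 ⊕ ℤ/5 ⊕ ℤ/5

Derivation:
rank_ℚ(R)=2; free=4−2=2
SNF(R) diag = [5, 5] → torsion [5, 5]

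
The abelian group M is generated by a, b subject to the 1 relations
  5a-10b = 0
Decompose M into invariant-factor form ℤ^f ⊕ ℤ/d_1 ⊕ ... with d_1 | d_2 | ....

Answer: M ≅ ℤ^1 ⊕ ℤ/5

Derivation:
rank_ℚ(R)=1; free=2−1=1
SNF(R) diag = [5] → torsion [5]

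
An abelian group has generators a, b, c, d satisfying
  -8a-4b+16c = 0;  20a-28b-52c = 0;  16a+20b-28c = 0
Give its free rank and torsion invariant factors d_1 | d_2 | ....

rank_ℚ(R)=3; free=4−3=1
SNF(R) diag = [4, 4, 4] → torsion [4, 4, 4]

Answer: M ≅ ℤ^1 ⊕ ℤ/4 ⊕ ℤ/4 ⊕ ℤ/4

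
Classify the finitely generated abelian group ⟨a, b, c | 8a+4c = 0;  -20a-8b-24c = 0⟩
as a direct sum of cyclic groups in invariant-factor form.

Answer: M ≅ ℤ^1 ⊕ ℤ/4 ⊕ ℤ/4

Derivation:
rank_ℚ(R)=2; free=3−2=1
SNF(R) diag = [4, 4] → torsion [4, 4]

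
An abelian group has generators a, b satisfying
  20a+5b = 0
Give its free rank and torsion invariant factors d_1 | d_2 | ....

Answer: M ≅ ℤ^1 ⊕ ℤ/5

Derivation:
rank_ℚ(R)=1; free=2−1=1
SNF(R) diag = [5] → torsion [5]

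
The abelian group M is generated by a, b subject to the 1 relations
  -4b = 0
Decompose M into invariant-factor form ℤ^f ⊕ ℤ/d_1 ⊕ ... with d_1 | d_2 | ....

Answer: M ≅ ℤ^1 ⊕ ℤ/4

Derivation:
rank_ℚ(R)=1; free=2−1=1
SNF(R) diag = [4] → torsion [4]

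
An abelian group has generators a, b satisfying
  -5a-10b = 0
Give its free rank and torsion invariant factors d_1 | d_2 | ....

rank_ℚ(R)=1; free=2−1=1
SNF(R) diag = [5] → torsion [5]

Answer: M ≅ ℤ^1 ⊕ ℤ/5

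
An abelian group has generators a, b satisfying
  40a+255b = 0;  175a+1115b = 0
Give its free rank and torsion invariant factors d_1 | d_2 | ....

Answer: M ≅ ℤ/5 ⊕ ℤ/5

Derivation:
rank_ℚ(R)=2; free=2−2=0
SNF(R) diag = [5, 5] → torsion [5, 5]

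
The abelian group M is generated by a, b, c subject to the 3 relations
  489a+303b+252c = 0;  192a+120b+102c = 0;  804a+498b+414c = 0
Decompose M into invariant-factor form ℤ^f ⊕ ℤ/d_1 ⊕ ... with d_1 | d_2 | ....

rank_ℚ(R)=3; free=3−3=0
SNF(R) diag = [3, 6, 6] → torsion [3, 6, 6]

Answer: M ≅ ℤ/3 ⊕ ℤ/6 ⊕ ℤ/6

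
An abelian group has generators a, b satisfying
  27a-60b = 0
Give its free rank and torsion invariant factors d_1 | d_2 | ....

rank_ℚ(R)=1; free=2−1=1
SNF(R) diag = [3] → torsion [3]

Answer: M ≅ ℤ^1 ⊕ ℤ/3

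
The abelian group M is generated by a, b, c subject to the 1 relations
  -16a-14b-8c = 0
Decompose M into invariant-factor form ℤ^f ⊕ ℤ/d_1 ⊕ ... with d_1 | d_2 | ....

Answer: M ≅ ℤ^2 ⊕ ℤ/2

Derivation:
rank_ℚ(R)=1; free=3−1=2
SNF(R) diag = [2] → torsion [2]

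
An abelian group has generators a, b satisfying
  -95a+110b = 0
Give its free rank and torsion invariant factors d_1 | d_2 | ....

Answer: M ≅ ℤ^1 ⊕ ℤ/5

Derivation:
rank_ℚ(R)=1; free=2−1=1
SNF(R) diag = [5] → torsion [5]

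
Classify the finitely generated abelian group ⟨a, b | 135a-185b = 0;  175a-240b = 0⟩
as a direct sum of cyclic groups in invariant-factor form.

Answer: M ≅ ℤ/5 ⊕ ℤ/5

Derivation:
rank_ℚ(R)=2; free=2−2=0
SNF(R) diag = [5, 5] → torsion [5, 5]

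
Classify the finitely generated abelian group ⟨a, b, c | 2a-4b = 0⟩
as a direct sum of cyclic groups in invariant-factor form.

Answer: M ≅ ℤ^2 ⊕ ℤ/2

Derivation:
rank_ℚ(R)=1; free=3−1=2
SNF(R) diag = [2] → torsion [2]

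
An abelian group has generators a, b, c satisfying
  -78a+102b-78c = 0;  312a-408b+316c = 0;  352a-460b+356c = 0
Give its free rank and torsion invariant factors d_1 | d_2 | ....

rank_ℚ(R)=3; free=3−3=0
SNF(R) diag = [2, 4, 12] → torsion [2, 4, 12]

Answer: M ≅ ℤ/2 ⊕ ℤ/4 ⊕ ℤ/12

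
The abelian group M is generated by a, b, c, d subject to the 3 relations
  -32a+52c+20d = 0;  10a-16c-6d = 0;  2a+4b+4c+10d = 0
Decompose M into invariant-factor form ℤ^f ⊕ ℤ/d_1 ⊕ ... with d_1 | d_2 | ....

rank_ℚ(R)=3; free=4−3=1
SNF(R) diag = [2, 4, 4] → torsion [2, 4, 4]

Answer: M ≅ ℤ^1 ⊕ ℤ/2 ⊕ ℤ/4 ⊕ ℤ/4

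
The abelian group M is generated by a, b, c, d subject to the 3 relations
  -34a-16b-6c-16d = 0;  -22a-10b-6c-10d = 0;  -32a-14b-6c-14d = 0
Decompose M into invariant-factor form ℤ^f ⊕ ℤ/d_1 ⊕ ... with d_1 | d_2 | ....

rank_ℚ(R)=3; free=4−3=1
SNF(R) diag = [2, 6, 6] → torsion [2, 6, 6]

Answer: M ≅ ℤ^1 ⊕ ℤ/2 ⊕ ℤ/6 ⊕ ℤ/6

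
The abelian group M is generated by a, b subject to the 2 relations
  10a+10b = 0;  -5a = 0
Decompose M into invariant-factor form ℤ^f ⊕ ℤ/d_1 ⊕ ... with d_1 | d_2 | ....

rank_ℚ(R)=2; free=2−2=0
SNF(R) diag = [5, 10] → torsion [5, 10]

Answer: M ≅ ℤ/5 ⊕ ℤ/10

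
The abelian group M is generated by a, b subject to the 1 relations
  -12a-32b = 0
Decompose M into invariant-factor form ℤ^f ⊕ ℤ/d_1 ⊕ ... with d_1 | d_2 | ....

Answer: M ≅ ℤ^1 ⊕ ℤ/4

Derivation:
rank_ℚ(R)=1; free=2−1=1
SNF(R) diag = [4] → torsion [4]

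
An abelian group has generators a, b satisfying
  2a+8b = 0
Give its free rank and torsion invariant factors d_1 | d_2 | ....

Answer: M ≅ ℤ^1 ⊕ ℤ/2

Derivation:
rank_ℚ(R)=1; free=2−1=1
SNF(R) diag = [2] → torsion [2]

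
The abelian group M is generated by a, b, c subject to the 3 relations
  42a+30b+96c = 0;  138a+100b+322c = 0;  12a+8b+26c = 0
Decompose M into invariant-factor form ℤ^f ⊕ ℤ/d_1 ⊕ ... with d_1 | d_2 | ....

rank_ℚ(R)=3; free=3−3=0
SNF(R) diag = [2, 6, 6] → torsion [2, 6, 6]

Answer: M ≅ ℤ/2 ⊕ ℤ/6 ⊕ ℤ/6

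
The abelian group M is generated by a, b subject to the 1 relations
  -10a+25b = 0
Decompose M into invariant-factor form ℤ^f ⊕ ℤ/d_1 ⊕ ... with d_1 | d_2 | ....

Answer: M ≅ ℤ^1 ⊕ ℤ/5

Derivation:
rank_ℚ(R)=1; free=2−1=1
SNF(R) diag = [5] → torsion [5]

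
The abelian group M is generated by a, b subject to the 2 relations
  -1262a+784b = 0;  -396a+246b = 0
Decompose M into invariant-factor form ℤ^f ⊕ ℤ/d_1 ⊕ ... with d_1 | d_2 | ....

Answer: M ≅ ℤ/2 ⊕ ℤ/6

Derivation:
rank_ℚ(R)=2; free=2−2=0
SNF(R) diag = [2, 6] → torsion [2, 6]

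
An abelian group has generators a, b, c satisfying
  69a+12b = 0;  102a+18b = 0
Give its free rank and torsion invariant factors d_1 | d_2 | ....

Answer: M ≅ ℤ^1 ⊕ ℤ/3 ⊕ ℤ/6

Derivation:
rank_ℚ(R)=2; free=3−2=1
SNF(R) diag = [3, 6] → torsion [3, 6]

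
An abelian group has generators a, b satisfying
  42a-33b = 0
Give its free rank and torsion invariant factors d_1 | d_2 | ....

Answer: M ≅ ℤ^1 ⊕ ℤ/3

Derivation:
rank_ℚ(R)=1; free=2−1=1
SNF(R) diag = [3] → torsion [3]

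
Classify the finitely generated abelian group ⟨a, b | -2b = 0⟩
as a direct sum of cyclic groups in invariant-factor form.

rank_ℚ(R)=1; free=2−1=1
SNF(R) diag = [2] → torsion [2]

Answer: M ≅ ℤ^1 ⊕ ℤ/2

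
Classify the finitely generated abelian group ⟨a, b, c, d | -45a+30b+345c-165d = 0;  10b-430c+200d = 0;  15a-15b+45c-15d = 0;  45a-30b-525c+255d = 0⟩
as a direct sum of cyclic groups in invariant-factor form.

Answer: M ≅ ℤ/5 ⊕ ℤ/15 ⊕ ℤ/30 ⊕ ℤ/90

Derivation:
rank_ℚ(R)=4; free=4−4=0
SNF(R) diag = [5, 15, 30, 90] → torsion [5, 15, 30, 90]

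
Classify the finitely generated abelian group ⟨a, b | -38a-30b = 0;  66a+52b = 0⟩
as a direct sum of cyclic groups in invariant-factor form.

rank_ℚ(R)=2; free=2−2=0
SNF(R) diag = [2, 2] → torsion [2, 2]

Answer: M ≅ ℤ/2 ⊕ ℤ/2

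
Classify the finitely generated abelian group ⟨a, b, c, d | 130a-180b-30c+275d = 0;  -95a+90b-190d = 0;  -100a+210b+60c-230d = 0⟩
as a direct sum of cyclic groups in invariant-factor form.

rank_ℚ(R)=3; free=4−3=1
SNF(R) diag = [5, 15, 30] → torsion [5, 15, 30]

Answer: M ≅ ℤ^1 ⊕ ℤ/5 ⊕ ℤ/15 ⊕ ℤ/30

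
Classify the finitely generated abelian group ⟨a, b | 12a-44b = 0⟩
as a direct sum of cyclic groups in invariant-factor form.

rank_ℚ(R)=1; free=2−1=1
SNF(R) diag = [4] → torsion [4]

Answer: M ≅ ℤ^1 ⊕ ℤ/4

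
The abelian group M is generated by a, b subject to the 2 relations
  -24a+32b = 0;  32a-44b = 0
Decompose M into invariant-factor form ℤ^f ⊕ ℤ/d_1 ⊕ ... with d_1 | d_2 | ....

Answer: M ≅ ℤ/4 ⊕ ℤ/8

Derivation:
rank_ℚ(R)=2; free=2−2=0
SNF(R) diag = [4, 8] → torsion [4, 8]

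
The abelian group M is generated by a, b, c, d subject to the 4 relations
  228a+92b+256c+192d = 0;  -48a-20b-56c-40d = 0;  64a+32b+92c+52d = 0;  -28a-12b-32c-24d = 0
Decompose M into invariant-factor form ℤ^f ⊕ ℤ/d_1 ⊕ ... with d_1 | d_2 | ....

rank_ℚ(R)=4; free=4−4=0
SNF(R) diag = [4, 4, 4, 8] → torsion [4, 4, 4, 8]

Answer: M ≅ ℤ/4 ⊕ ℤ/4 ⊕ ℤ/4 ⊕ ℤ/8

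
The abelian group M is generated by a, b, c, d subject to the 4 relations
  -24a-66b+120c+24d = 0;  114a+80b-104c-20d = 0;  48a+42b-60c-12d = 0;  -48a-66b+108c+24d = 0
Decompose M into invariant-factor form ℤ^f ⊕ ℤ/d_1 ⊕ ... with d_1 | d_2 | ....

Answer: M ≅ ℤ/2 ⊕ ℤ/6 ⊕ ℤ/12 ⊕ ℤ/36

Derivation:
rank_ℚ(R)=4; free=4−4=0
SNF(R) diag = [2, 6, 12, 36] → torsion [2, 6, 12, 36]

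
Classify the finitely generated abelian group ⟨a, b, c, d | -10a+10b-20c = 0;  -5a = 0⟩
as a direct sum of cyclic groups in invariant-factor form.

Answer: M ≅ ℤ^2 ⊕ ℤ/5 ⊕ ℤ/10

Derivation:
rank_ℚ(R)=2; free=4−2=2
SNF(R) diag = [5, 10] → torsion [5, 10]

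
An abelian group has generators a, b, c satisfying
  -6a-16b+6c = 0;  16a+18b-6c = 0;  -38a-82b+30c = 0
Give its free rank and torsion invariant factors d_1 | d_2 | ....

rank_ℚ(R)=3; free=3−3=0
SNF(R) diag = [2, 2, 6] → torsion [2, 2, 6]

Answer: M ≅ ℤ/2 ⊕ ℤ/2 ⊕ ℤ/6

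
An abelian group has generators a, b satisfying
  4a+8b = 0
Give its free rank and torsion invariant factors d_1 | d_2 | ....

Answer: M ≅ ℤ^1 ⊕ ℤ/4

Derivation:
rank_ℚ(R)=1; free=2−1=1
SNF(R) diag = [4] → torsion [4]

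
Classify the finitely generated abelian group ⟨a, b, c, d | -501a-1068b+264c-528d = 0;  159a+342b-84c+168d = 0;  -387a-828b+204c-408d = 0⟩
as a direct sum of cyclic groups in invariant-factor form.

Answer: M ≅ ℤ^1 ⊕ ℤ/3 ⊕ ℤ/6 ⊕ ℤ/12

Derivation:
rank_ℚ(R)=3; free=4−3=1
SNF(R) diag = [3, 6, 12] → torsion [3, 6, 12]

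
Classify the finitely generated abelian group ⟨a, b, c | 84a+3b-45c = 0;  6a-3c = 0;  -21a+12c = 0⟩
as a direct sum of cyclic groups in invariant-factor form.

Answer: M ≅ ℤ/3 ⊕ ℤ/3 ⊕ ℤ/3

Derivation:
rank_ℚ(R)=3; free=3−3=0
SNF(R) diag = [3, 3, 3] → torsion [3, 3, 3]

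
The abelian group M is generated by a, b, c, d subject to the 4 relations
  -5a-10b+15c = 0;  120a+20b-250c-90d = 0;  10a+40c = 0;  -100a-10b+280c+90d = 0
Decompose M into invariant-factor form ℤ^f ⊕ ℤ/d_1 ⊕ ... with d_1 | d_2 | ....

rank_ℚ(R)=4; free=4−4=0
SNF(R) diag = [5, 10, 30, 90] → torsion [5, 10, 30, 90]

Answer: M ≅ ℤ/5 ⊕ ℤ/10 ⊕ ℤ/30 ⊕ ℤ/90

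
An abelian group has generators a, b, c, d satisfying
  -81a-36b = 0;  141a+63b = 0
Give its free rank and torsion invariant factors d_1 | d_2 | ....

Answer: M ≅ ℤ^2 ⊕ ℤ/3 ⊕ ℤ/9

Derivation:
rank_ℚ(R)=2; free=4−2=2
SNF(R) diag = [3, 9] → torsion [3, 9]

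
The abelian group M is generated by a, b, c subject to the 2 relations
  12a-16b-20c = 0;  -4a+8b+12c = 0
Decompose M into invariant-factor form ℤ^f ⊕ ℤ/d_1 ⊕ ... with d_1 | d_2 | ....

rank_ℚ(R)=2; free=3−2=1
SNF(R) diag = [4, 8] → torsion [4, 8]

Answer: M ≅ ℤ^1 ⊕ ℤ/4 ⊕ ℤ/8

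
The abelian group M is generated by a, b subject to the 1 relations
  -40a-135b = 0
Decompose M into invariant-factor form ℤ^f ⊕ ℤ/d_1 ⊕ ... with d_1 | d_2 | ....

rank_ℚ(R)=1; free=2−1=1
SNF(R) diag = [5] → torsion [5]

Answer: M ≅ ℤ^1 ⊕ ℤ/5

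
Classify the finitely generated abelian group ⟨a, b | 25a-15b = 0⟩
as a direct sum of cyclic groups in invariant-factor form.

Answer: M ≅ ℤ^1 ⊕ ℤ/5

Derivation:
rank_ℚ(R)=1; free=2−1=1
SNF(R) diag = [5] → torsion [5]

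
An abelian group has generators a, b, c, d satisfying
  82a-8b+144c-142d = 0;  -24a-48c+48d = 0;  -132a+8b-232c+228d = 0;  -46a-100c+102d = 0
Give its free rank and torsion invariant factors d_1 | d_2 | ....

rank_ℚ(R)=4; free=4−4=0
SNF(R) diag = [2, 4, 8, 24] → torsion [2, 4, 8, 24]

Answer: M ≅ ℤ/2 ⊕ ℤ/4 ⊕ ℤ/8 ⊕ ℤ/24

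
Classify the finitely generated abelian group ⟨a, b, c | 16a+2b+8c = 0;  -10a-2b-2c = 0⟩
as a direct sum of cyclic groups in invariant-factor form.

rank_ℚ(R)=2; free=3−2=1
SNF(R) diag = [2, 6] → torsion [2, 6]

Answer: M ≅ ℤ^1 ⊕ ℤ/2 ⊕ ℤ/6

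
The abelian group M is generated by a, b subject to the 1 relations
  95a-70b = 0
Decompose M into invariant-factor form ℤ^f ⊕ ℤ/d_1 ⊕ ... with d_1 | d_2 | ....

Answer: M ≅ ℤ^1 ⊕ ℤ/5

Derivation:
rank_ℚ(R)=1; free=2−1=1
SNF(R) diag = [5] → torsion [5]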